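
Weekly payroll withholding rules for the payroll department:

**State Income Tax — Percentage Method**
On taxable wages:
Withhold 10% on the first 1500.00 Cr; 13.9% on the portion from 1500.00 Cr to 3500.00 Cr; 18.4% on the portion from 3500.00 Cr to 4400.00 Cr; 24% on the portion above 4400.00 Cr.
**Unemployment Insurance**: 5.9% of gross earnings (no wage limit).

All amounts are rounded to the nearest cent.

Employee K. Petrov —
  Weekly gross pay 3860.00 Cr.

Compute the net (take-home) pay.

State Income Tax: taxable = 3860.00 Cr
  428.00 Cr + 18.4% × (3860.00 Cr − 3500.00 Cr) = 428.00 Cr + 18.4% × 360.00 Cr = 494.24 Cr
Unemployment Insurance: 5.9% × 3860.00 Cr = 227.74 Cr
Total withheld: 494.24 Cr + 227.74 Cr = 721.98 Cr
Net pay: 3860.00 Cr − 721.98 Cr = 3138.02 Cr

3138.02 Cr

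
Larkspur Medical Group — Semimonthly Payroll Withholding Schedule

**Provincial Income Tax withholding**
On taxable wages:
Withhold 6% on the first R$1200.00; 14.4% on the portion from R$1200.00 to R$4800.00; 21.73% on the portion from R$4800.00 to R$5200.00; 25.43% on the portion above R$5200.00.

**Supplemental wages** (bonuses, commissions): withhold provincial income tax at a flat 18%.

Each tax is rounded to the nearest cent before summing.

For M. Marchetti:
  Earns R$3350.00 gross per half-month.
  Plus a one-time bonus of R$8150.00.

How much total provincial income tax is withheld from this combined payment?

R$1848.60

Provincial Income Tax: taxable = R$3350.00
  R$72.00 + 14.4% × (R$3350.00 − R$1200.00) = R$72.00 + 14.4% × R$2150.00 = R$381.60
Supplemental (18% flat on bonus): 18% × R$8150.00 = R$1467.00
Total provincial income tax: R$381.60 + R$1467.00 = R$1848.60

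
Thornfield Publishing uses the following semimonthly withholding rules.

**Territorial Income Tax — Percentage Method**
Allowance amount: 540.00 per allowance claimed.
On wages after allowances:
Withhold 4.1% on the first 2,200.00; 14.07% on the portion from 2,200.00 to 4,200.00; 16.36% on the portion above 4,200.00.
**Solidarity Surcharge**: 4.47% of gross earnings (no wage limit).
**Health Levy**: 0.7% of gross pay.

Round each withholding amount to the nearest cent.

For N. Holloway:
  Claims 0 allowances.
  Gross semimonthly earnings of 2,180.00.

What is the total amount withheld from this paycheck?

202.09

Territorial Income Tax: taxable = 2,180.00
  4.1% × 2,180.00 = 89.38
Solidarity Surcharge: 4.47% × 2,180.00 = 97.45
Health Levy: 0.7% × 2,180.00 = 15.26
Total: 89.38 + 97.45 + 15.26 = 202.09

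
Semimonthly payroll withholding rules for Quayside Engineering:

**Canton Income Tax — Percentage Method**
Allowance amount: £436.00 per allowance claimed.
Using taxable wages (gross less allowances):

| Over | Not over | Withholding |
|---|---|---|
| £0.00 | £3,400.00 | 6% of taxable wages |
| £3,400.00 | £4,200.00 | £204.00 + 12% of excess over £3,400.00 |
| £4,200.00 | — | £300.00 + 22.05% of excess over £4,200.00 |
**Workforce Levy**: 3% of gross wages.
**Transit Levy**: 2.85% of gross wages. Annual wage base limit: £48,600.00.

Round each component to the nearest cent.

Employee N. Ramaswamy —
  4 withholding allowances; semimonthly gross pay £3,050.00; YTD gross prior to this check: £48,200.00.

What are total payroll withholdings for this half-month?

£181.26

Canton Income Tax: taxable = £3,050.00 − 4×£436.00 = £1,306.00
  6% × £1,306.00 = £78.36
Workforce Levy: 3% × £3,050.00 = £91.50
Transit Levy: cap £48,600.00 − YTD £48,200.00 = £400.00 subject; 2.85% × £400.00 = £11.40
Total: £78.36 + £91.50 + £11.40 = £181.26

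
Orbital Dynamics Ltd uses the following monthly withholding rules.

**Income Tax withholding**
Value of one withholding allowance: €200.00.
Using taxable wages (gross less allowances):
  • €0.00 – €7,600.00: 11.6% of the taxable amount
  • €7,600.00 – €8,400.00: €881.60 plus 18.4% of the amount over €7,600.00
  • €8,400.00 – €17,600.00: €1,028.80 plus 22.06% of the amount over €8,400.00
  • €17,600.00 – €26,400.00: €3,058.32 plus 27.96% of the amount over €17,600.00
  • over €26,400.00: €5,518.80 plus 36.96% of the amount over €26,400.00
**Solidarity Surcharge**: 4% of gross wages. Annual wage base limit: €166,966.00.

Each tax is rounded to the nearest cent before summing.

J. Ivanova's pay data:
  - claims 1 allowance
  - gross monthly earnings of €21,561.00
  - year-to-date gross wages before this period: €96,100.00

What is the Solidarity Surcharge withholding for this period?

€862.44

Solidarity Surcharge: 4% × €21,561.00 = €862.44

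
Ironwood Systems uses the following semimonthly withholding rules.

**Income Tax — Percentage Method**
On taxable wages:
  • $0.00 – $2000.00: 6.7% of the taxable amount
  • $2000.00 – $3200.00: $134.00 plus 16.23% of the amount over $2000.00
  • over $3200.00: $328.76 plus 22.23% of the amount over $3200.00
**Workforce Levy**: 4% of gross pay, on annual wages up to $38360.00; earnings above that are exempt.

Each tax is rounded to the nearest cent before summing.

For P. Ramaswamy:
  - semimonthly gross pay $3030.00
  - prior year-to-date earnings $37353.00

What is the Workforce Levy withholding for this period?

$40.28

Workforce Levy: cap $38360.00 − YTD $37353.00 = $1007.00 subject; 4% × $1007.00 = $40.28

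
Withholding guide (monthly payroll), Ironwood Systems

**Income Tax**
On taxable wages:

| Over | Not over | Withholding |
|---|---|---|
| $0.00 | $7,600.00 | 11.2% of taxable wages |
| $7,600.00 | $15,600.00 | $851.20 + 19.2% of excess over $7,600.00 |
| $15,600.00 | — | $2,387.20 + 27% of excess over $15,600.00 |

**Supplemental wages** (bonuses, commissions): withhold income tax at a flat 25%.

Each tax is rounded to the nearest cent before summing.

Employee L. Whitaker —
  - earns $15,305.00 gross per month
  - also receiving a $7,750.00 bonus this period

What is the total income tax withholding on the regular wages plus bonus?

$4,268.06

Income Tax: taxable = $15,305.00
  $851.20 + 19.2% × ($15,305.00 − $7,600.00) = $851.20 + 19.2% × $7,705.00 = $2,330.56
Supplemental (25% flat on bonus): 25% × $7,750.00 = $1,937.50
Total income tax: $2,330.56 + $1,937.50 = $4,268.06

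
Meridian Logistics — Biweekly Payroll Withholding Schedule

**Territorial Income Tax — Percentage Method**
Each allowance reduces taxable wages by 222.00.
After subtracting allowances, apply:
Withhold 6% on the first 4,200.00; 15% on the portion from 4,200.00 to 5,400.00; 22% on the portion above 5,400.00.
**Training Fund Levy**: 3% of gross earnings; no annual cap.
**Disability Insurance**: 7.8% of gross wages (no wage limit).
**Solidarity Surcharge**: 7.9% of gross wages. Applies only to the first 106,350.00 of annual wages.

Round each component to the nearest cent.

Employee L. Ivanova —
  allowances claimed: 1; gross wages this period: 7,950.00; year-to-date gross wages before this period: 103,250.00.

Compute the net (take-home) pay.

Territorial Income Tax: taxable = 7,950.00 − 1×222.00 = 7,728.00
  432.00 + 22% × (7,728.00 − 5,400.00) = 432.00 + 22% × 2,328.00 = 944.16
Training Fund Levy: 3% × 7,950.00 = 238.50
Disability Insurance: 7.8% × 7,950.00 = 620.10
Solidarity Surcharge: cap 106,350.00 − YTD 103,250.00 = 3,100.00 subject; 7.9% × 3,100.00 = 244.90
Total withheld: 944.16 + 238.50 + 620.10 + 244.90 = 2,047.66
Net pay: 7,950.00 − 2,047.66 = 5,902.34

5,902.34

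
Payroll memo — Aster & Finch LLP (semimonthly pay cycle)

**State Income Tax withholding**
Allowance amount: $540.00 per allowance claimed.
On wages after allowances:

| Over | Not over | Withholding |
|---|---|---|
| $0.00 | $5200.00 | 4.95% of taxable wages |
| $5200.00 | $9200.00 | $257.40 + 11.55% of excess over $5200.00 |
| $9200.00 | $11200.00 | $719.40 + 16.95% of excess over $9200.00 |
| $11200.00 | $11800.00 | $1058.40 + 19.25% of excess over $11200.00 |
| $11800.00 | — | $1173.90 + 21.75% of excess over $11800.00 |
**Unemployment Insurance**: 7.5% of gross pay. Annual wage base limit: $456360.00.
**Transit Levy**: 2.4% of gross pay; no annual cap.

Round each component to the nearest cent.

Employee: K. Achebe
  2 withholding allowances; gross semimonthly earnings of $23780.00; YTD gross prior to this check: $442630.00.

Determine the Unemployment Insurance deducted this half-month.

Unemployment Insurance: cap $456360.00 − YTD $442630.00 = $13730.00 subject; 7.5% × $13730.00 = $1029.75

$1029.75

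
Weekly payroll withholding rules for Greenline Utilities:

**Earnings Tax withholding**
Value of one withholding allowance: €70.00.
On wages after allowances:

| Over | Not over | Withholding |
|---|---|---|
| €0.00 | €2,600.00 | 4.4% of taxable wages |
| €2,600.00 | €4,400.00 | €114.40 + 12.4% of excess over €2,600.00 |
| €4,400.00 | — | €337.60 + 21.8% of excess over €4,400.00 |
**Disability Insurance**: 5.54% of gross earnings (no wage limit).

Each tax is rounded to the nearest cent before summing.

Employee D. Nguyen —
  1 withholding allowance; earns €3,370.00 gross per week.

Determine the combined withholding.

Earnings Tax: taxable = €3,370.00 − 1×€70.00 = €3,300.00
  €114.40 + 12.4% × (€3,300.00 − €2,600.00) = €114.40 + 12.4% × €700.00 = €201.20
Disability Insurance: 5.54% × €3,370.00 = €186.70
Total: €201.20 + €186.70 = €387.90

€387.90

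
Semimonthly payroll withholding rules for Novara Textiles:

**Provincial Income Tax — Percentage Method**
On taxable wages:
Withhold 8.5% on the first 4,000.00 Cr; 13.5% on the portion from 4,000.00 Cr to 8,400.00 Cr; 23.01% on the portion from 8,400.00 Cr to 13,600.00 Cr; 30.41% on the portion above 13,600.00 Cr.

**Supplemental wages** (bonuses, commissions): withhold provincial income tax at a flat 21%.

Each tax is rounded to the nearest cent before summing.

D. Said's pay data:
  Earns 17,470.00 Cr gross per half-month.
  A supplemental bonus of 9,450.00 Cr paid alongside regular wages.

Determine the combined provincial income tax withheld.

Provincial Income Tax: taxable = 17,470.00 Cr
  2,130.52 Cr + 30.41% × (17,470.00 Cr − 13,600.00 Cr) = 2,130.52 Cr + 30.41% × 3,870.00 Cr = 3,307.39 Cr
Supplemental (21% flat on bonus): 21% × 9,450.00 Cr = 1,984.50 Cr
Total provincial income tax: 3,307.39 Cr + 1,984.50 Cr = 5,291.89 Cr

5,291.89 Cr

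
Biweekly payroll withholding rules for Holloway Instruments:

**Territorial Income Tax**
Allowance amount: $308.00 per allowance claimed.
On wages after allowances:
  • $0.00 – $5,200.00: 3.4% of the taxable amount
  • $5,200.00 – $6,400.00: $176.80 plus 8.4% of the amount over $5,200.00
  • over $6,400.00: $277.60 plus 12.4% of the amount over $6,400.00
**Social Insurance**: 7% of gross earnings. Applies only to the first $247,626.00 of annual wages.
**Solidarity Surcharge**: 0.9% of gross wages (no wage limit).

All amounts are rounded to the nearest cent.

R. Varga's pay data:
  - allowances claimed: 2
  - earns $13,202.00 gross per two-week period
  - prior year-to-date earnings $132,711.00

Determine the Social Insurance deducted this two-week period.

Social Insurance: 7% × $13,202.00 = $924.14

$924.14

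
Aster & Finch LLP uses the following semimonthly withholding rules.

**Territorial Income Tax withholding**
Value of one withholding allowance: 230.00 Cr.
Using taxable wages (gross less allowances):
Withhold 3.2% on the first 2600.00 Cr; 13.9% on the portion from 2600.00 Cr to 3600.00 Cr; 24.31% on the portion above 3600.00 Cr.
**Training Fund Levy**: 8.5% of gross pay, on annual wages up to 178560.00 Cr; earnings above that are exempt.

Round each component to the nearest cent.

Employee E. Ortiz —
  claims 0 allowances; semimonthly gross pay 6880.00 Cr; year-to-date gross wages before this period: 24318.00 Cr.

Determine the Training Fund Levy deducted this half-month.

Training Fund Levy: 8.5% × 6880.00 Cr = 584.80 Cr

584.80 Cr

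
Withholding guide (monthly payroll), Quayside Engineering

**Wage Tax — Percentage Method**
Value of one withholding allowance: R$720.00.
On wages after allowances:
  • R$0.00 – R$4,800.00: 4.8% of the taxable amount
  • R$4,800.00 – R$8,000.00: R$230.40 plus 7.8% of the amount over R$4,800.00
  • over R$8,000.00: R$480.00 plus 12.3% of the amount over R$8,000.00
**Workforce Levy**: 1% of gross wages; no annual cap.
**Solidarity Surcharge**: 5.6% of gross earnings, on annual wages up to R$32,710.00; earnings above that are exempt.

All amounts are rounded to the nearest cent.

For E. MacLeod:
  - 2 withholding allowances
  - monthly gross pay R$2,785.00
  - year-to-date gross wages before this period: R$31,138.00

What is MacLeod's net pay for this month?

Wage Tax: taxable = R$2,785.00 − 2×R$720.00 = R$1,345.00
  4.8% × R$1,345.00 = R$64.56
Workforce Levy: 1% × R$2,785.00 = R$27.85
Solidarity Surcharge: cap R$32,710.00 − YTD R$31,138.00 = R$1,572.00 subject; 5.6% × R$1,572.00 = R$88.03
Total withheld: R$64.56 + R$27.85 + R$88.03 = R$180.44
Net pay: R$2,785.00 − R$180.44 = R$2,604.56

R$2,604.56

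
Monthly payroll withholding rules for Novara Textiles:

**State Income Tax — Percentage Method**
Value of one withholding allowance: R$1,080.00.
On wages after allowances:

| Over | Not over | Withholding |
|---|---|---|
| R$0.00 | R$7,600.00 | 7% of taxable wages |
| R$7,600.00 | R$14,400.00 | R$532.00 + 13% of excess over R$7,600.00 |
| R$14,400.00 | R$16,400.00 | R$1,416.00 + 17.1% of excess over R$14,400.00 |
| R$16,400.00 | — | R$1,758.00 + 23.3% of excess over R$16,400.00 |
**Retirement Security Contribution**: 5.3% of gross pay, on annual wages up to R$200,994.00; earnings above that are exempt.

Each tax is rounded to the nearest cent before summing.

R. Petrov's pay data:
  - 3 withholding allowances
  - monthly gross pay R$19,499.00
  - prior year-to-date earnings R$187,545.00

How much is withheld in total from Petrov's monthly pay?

State Income Tax: taxable = R$19,499.00 − 3×R$1,080.00 = R$16,259.00
  R$1,416.00 + 17.1% × (R$16,259.00 − R$14,400.00) = R$1,416.00 + 17.1% × R$1,859.00 = R$1,733.89
Retirement Security Contribution: cap R$200,994.00 − YTD R$187,545.00 = R$13,449.00 subject; 5.3% × R$13,449.00 = R$712.80
Total: R$1,733.89 + R$712.80 = R$2,446.69

R$2,446.69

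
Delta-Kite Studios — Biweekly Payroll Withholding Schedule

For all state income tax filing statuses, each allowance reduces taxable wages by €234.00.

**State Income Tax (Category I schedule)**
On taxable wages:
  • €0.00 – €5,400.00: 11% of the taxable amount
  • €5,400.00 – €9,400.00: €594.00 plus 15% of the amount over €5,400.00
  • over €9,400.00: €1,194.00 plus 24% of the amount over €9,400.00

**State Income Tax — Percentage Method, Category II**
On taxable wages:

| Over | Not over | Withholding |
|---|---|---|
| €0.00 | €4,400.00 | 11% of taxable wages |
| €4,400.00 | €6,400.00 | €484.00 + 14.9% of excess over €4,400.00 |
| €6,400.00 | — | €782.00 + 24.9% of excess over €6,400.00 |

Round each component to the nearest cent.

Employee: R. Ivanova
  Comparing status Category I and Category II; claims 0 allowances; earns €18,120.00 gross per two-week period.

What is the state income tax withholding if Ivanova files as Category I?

€3,286.80

State Income Tax (Category I): taxable = €18,120.00
  €1,194.00 + 24% × (€18,120.00 − €9,400.00) = €1,194.00 + 24% × €8,720.00 = €3,286.80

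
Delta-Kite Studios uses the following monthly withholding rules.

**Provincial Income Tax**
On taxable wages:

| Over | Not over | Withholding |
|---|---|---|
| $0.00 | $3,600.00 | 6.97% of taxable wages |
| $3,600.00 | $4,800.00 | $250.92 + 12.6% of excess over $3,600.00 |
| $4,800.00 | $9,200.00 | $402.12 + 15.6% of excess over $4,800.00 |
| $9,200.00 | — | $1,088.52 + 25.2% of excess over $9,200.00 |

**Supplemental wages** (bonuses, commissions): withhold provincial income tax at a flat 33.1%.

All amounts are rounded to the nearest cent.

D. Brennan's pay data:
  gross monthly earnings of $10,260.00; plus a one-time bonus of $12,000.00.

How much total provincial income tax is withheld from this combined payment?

Provincial Income Tax: taxable = $10,260.00
  $1,088.52 + 25.2% × ($10,260.00 − $9,200.00) = $1,088.52 + 25.2% × $1,060.00 = $1,355.64
Supplemental (33.1% flat on bonus): 33.1% × $12,000.00 = $3,972.00
Total provincial income tax: $1,355.64 + $3,972.00 = $5,327.64

$5,327.64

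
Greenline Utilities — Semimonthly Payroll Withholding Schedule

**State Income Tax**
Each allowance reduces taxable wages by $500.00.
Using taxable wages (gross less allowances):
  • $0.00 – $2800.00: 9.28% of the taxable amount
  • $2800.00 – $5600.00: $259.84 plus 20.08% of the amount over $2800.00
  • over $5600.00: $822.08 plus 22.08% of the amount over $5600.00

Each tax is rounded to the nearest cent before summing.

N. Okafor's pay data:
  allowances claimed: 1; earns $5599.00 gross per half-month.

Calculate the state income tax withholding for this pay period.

State Income Tax: taxable = $5599.00 − 1×$500.00 = $5099.00
  $259.84 + 20.08% × ($5099.00 − $2800.00) = $259.84 + 20.08% × $2299.00 = $721.48

$721.48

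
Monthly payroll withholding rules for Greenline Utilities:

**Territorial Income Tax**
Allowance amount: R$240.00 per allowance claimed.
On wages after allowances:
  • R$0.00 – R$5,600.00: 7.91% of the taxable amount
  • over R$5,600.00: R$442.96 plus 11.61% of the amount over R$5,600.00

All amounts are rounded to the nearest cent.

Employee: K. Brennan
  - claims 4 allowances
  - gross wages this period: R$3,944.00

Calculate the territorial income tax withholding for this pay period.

Territorial Income Tax: taxable = R$3,944.00 − 4×R$240.00 = R$2,984.00
  7.91% × R$2,984.00 = R$236.03

R$236.03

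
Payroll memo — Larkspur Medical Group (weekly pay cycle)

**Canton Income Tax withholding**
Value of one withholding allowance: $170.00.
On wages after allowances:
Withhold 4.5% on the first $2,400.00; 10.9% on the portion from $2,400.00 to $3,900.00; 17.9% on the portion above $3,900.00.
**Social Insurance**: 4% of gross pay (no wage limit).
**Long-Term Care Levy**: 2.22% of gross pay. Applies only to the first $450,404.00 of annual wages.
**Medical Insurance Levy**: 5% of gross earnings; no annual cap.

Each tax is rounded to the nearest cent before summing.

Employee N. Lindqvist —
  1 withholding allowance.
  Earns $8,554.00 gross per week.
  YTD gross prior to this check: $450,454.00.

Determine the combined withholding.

$1,844.00

Canton Income Tax: taxable = $8,554.00 − 1×$170.00 = $8,384.00
  $271.50 + 17.9% × ($8,384.00 − $3,900.00) = $271.50 + 17.9% × $4,484.00 = $1,074.14
Social Insurance: 4% × $8,554.00 = $342.16
Long-Term Care Levy: YTD $450,454.00 ≥ cap $450,404.00 → $0.00
Medical Insurance Levy: 5% × $8,554.00 = $427.70
Total: $1,074.14 + $342.16 + $0.00 + $427.70 = $1,844.00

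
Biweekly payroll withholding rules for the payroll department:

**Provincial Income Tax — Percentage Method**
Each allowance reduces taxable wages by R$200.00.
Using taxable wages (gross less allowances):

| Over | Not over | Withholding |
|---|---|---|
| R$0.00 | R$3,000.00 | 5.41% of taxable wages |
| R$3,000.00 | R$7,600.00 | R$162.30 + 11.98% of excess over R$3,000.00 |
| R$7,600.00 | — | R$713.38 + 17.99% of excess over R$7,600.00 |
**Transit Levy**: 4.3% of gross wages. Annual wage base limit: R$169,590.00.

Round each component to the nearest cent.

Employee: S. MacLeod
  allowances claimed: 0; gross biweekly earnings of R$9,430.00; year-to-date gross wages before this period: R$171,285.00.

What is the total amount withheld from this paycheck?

Provincial Income Tax: taxable = R$9,430.00
  R$713.38 + 17.99% × (R$9,430.00 − R$7,600.00) = R$713.38 + 17.99% × R$1,830.00 = R$1,042.60
Transit Levy: YTD R$171,285.00 ≥ cap R$169,590.00 → R$0.00
Total: R$1,042.60 + R$0.00 = R$1,042.60

R$1,042.60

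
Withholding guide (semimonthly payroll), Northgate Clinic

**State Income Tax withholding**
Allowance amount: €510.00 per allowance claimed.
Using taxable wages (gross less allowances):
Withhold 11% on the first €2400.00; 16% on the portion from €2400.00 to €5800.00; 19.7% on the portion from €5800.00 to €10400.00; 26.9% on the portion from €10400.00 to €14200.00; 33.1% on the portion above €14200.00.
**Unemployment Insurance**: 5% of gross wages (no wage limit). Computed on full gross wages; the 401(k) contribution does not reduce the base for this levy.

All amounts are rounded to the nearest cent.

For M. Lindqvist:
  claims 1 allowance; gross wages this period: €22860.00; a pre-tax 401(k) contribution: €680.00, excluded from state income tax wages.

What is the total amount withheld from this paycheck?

€6351.97

State Income Tax: taxable = €22860.00 − €680.00 − 1×€510.00 = €21670.00
  €2736.40 + 33.1% × (€21670.00 − €14200.00) = €2736.40 + 33.1% × €7470.00 = €5208.97
Unemployment Insurance: 5% × €22860.00 = €1143.00
Total: €5208.97 + €1143.00 = €6351.97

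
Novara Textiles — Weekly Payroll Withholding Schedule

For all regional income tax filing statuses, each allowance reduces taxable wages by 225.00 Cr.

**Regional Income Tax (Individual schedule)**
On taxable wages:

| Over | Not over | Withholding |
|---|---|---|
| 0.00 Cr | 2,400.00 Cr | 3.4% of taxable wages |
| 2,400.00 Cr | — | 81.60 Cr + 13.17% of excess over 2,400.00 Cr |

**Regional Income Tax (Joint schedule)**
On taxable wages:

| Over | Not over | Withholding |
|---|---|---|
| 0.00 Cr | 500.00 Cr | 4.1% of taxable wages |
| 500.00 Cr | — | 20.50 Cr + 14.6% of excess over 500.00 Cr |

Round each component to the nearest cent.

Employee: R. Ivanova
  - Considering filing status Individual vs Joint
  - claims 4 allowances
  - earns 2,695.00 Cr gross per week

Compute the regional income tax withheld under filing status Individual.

61.03 Cr

Regional Income Tax (Individual): taxable = 2,695.00 Cr − 4×225.00 Cr = 1,795.00 Cr
  3.4% × 1,795.00 Cr = 61.03 Cr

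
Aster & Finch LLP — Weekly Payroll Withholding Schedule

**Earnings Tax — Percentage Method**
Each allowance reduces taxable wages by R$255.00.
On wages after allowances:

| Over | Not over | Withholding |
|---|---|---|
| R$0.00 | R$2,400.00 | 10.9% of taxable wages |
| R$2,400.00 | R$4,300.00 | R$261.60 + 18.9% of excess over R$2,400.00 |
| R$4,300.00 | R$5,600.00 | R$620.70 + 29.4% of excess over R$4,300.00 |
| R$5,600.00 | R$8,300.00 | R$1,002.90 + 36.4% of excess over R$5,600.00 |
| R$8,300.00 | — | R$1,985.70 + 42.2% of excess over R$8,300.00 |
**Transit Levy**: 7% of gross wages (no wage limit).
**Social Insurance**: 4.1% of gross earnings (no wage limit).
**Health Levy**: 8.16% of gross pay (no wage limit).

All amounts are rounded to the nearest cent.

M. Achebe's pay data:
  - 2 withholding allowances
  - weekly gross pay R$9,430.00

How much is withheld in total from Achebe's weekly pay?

Earnings Tax: taxable = R$9,430.00 − 2×R$255.00 = R$8,920.00
  R$1,985.70 + 42.2% × (R$8,920.00 − R$8,300.00) = R$1,985.70 + 42.2% × R$620.00 = R$2,247.34
Transit Levy: 7% × R$9,430.00 = R$660.10
Social Insurance: 4.1% × R$9,430.00 = R$386.63
Health Levy: 8.16% × R$9,430.00 = R$769.49
Total: R$2,247.34 + R$660.10 + R$386.63 + R$769.49 = R$4,063.56

R$4,063.56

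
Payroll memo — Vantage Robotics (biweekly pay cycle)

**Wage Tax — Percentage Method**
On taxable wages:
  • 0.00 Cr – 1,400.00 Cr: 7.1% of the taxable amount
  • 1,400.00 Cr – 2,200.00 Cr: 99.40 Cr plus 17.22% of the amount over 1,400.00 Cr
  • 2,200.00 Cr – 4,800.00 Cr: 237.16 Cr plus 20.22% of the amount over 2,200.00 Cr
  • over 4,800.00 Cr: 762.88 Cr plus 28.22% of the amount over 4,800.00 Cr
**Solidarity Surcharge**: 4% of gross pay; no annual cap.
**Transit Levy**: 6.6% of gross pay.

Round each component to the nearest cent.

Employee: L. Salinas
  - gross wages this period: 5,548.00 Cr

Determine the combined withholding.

Wage Tax: taxable = 5,548.00 Cr
  762.88 Cr + 28.22% × (5,548.00 Cr − 4,800.00 Cr) = 762.88 Cr + 28.22% × 748.00 Cr = 973.97 Cr
Solidarity Surcharge: 4% × 5,548.00 Cr = 221.92 Cr
Transit Levy: 6.6% × 5,548.00 Cr = 366.17 Cr
Total: 973.97 Cr + 221.92 Cr + 366.17 Cr = 1,562.06 Cr

1,562.06 Cr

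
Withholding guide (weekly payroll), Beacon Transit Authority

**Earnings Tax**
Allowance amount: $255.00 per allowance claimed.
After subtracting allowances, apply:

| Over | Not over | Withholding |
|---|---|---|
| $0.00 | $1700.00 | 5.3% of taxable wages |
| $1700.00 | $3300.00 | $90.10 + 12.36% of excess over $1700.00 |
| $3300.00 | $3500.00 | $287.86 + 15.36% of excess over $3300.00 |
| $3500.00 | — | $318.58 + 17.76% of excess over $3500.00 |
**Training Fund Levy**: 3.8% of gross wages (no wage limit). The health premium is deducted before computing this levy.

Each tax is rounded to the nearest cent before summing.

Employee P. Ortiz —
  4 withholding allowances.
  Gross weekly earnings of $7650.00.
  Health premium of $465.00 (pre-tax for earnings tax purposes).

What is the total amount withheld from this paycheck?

Earnings Tax: taxable = $7650.00 − $465.00 − 4×$255.00 = $6165.00
  $318.58 + 17.76% × ($6165.00 − $3500.00) = $318.58 + 17.76% × $2665.00 = $791.88
Training Fund Levy: 3.8% × $7185.00 = $273.03
Total: $791.88 + $273.03 = $1064.91

$1064.91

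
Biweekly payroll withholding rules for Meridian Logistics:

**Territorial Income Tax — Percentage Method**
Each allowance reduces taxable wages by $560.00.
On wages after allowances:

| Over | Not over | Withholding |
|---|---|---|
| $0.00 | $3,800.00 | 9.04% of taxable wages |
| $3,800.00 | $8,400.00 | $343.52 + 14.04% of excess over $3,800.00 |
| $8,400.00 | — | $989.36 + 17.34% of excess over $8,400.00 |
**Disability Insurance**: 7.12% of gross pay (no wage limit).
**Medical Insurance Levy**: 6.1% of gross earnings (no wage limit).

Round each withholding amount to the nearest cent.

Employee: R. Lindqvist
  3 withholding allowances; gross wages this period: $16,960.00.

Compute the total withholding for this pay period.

Territorial Income Tax: taxable = $16,960.00 − 3×$560.00 = $15,280.00
  $989.36 + 17.34% × ($15,280.00 − $8,400.00) = $989.36 + 17.34% × $6,880.00 = $2,182.35
Disability Insurance: 7.12% × $16,960.00 = $1,207.55
Medical Insurance Levy: 6.1% × $16,960.00 = $1,034.56
Total: $2,182.35 + $1,207.55 + $1,034.56 = $4,424.46

$4,424.46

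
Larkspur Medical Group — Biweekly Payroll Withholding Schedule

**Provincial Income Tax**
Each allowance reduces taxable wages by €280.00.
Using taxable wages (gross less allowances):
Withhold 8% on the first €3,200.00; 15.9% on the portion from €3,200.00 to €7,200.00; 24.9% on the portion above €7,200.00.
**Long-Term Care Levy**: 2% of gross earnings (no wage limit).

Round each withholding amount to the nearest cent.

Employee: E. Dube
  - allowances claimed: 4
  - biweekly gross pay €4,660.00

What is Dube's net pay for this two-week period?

€4,256.74

Provincial Income Tax: taxable = €4,660.00 − 4×€280.00 = €3,540.00
  €256.00 + 15.9% × (€3,540.00 − €3,200.00) = €256.00 + 15.9% × €340.00 = €310.06
Long-Term Care Levy: 2% × €4,660.00 = €93.20
Total withheld: €310.06 + €93.20 = €403.26
Net pay: €4,660.00 − €403.26 = €4,256.74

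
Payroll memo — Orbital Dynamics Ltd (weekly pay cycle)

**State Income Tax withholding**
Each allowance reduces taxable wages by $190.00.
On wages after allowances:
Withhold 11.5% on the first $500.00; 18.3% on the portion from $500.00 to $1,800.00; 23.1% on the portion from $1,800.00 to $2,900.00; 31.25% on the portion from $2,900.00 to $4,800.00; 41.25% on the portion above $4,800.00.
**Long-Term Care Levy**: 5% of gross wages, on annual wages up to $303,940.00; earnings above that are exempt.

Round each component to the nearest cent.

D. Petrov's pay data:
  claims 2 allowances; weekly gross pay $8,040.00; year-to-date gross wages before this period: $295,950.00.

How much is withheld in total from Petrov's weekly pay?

$2,722.50

State Income Tax: taxable = $8,040.00 − 2×$190.00 = $7,660.00
  $1,143.25 + 41.25% × ($7,660.00 − $4,800.00) = $1,143.25 + 41.25% × $2,860.00 = $2,323.00
Long-Term Care Levy: cap $303,940.00 − YTD $295,950.00 = $7,990.00 subject; 5% × $7,990.00 = $399.50
Total: $2,323.00 + $399.50 = $2,722.50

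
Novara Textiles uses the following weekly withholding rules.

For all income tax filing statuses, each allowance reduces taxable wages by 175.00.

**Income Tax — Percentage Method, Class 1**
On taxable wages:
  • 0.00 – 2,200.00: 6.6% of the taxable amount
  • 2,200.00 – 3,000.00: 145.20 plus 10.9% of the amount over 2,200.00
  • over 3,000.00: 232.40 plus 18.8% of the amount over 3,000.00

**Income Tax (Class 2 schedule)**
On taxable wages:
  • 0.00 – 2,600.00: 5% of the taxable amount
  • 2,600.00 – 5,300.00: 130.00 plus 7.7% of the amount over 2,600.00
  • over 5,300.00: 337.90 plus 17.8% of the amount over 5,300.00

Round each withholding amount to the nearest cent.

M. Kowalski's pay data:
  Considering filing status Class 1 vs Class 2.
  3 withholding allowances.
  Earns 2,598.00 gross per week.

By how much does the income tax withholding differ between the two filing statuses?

33.17

Income Tax (Class 1): taxable = 2,598.00 − 3×175.00 = 2,073.00
  6.6% × 2,073.00 = 136.82
Income Tax (Class 2): taxable = 2,598.00 − 3×175.00 = 2,073.00
  5% × 2,073.00 = 103.65
Difference: |136.82 − 103.65| = 33.17 (higher under Class 1)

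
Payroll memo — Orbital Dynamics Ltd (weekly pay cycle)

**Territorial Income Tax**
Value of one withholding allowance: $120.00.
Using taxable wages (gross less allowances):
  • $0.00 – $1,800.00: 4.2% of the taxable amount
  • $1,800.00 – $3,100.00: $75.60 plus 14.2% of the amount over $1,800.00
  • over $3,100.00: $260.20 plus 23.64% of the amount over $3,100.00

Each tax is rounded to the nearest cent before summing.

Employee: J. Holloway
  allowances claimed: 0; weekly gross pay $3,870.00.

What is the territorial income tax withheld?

$442.23

Territorial Income Tax: taxable = $3,870.00
  $260.20 + 23.64% × ($3,870.00 − $3,100.00) = $260.20 + 23.64% × $770.00 = $442.23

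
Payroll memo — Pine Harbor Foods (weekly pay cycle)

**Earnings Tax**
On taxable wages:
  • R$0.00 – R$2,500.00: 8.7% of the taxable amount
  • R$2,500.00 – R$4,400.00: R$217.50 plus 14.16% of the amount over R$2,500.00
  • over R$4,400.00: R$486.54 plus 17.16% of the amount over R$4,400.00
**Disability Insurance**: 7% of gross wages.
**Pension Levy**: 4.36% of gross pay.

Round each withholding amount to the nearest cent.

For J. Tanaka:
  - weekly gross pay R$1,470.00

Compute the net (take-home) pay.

R$1,175.12

Earnings Tax: taxable = R$1,470.00
  8.7% × R$1,470.00 = R$127.89
Disability Insurance: 7% × R$1,470.00 = R$102.90
Pension Levy: 4.36% × R$1,470.00 = R$64.09
Total withheld: R$127.89 + R$102.90 + R$64.09 = R$294.88
Net pay: R$1,470.00 − R$294.88 = R$1,175.12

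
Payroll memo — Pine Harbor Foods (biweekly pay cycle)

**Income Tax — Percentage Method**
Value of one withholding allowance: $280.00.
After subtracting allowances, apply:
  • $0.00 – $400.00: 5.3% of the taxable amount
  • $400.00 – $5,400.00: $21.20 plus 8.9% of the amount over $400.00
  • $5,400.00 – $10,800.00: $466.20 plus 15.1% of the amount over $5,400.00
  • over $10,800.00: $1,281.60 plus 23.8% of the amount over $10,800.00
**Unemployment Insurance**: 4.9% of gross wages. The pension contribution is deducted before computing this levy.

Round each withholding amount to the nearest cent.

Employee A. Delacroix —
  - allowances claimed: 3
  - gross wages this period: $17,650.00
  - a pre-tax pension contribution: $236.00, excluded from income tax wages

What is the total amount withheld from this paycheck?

Income Tax: taxable = $17,650.00 − $236.00 − 3×$280.00 = $16,574.00
  $1,281.60 + 23.8% × ($16,574.00 − $10,800.00) = $1,281.60 + 23.8% × $5,774.00 = $2,655.81
Unemployment Insurance: 4.9% × $17,414.00 = $853.29
Total: $2,655.81 + $853.29 = $3,509.10

$3,509.10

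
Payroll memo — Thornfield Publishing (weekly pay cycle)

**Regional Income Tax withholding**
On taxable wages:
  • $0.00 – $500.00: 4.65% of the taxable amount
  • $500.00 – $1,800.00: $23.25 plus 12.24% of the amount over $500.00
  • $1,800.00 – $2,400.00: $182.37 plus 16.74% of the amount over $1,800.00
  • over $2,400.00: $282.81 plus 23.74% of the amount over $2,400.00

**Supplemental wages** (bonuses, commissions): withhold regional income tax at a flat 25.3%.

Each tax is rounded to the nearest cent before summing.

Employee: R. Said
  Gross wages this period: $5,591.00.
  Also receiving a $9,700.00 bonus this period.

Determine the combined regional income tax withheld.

$3,494.45

Regional Income Tax: taxable = $5,591.00
  $282.81 + 23.74% × ($5,591.00 − $2,400.00) = $282.81 + 23.74% × $3,191.00 = $1,040.35
Supplemental (25.3% flat on bonus): 25.3% × $9,700.00 = $2,454.10
Total regional income tax: $1,040.35 + $2,454.10 = $3,494.45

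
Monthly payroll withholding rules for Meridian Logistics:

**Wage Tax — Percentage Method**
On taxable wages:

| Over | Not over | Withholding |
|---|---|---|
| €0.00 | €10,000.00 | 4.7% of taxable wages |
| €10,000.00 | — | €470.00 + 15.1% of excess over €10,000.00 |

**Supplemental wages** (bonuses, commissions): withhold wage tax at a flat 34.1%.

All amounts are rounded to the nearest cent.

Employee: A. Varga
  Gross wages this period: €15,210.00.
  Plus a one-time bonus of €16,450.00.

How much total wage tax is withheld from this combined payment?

Wage Tax: taxable = €15,210.00
  €470.00 + 15.1% × (€15,210.00 − €10,000.00) = €470.00 + 15.1% × €5,210.00 = €1,256.71
Supplemental (34.1% flat on bonus): 34.1% × €16,450.00 = €5,609.45
Total wage tax: €1,256.71 + €5,609.45 = €6,866.16

€6,866.16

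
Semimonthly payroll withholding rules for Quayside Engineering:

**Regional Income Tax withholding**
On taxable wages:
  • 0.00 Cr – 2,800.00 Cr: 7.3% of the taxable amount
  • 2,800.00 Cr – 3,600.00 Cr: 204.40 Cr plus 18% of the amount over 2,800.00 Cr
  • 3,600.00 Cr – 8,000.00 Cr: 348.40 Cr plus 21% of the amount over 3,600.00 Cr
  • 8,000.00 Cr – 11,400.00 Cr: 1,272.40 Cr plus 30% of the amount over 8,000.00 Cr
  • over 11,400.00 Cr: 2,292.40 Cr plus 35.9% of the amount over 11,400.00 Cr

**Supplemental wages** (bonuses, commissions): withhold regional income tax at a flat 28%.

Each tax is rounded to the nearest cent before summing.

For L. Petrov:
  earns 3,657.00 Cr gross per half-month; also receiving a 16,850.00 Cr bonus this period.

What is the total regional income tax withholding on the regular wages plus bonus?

Regional Income Tax: taxable = 3,657.00 Cr
  348.40 Cr + 21% × (3,657.00 Cr − 3,600.00 Cr) = 348.40 Cr + 21% × 57.00 Cr = 360.37 Cr
Supplemental (28% flat on bonus): 28% × 16,850.00 Cr = 4,718.00 Cr
Total regional income tax: 360.37 Cr + 4,718.00 Cr = 5,078.37 Cr

5,078.37 Cr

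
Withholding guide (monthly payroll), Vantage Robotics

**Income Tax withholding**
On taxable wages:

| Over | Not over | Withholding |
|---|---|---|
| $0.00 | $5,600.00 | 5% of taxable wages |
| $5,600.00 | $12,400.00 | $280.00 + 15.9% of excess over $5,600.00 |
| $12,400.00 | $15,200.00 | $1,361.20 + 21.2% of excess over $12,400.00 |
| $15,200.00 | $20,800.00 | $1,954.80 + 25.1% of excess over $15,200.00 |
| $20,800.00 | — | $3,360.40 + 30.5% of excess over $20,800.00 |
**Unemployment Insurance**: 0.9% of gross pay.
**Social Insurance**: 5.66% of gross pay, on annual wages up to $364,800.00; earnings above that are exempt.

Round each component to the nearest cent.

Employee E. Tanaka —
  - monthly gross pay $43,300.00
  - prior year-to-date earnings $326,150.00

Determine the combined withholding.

Income Tax: taxable = $43,300.00
  $3,360.40 + 30.5% × ($43,300.00 − $20,800.00) = $3,360.40 + 30.5% × $22,500.00 = $10,222.90
Unemployment Insurance: 0.9% × $43,300.00 = $389.70
Social Insurance: cap $364,800.00 − YTD $326,150.00 = $38,650.00 subject; 5.66% × $38,650.00 = $2,187.59
Total: $10,222.90 + $389.70 + $2,187.59 = $12,800.19

$12,800.19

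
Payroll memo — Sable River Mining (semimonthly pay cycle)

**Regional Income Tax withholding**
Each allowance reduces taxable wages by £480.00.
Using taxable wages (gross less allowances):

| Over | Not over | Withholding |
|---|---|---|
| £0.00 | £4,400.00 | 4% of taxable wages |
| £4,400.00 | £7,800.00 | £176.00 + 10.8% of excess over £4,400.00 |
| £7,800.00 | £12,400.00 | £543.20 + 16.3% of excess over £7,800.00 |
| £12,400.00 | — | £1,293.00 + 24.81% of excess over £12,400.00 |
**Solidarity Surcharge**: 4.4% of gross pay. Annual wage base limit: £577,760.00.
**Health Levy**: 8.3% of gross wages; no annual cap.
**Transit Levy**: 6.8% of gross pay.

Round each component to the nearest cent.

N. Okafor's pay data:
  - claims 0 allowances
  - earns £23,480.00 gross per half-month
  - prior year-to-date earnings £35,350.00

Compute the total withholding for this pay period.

Regional Income Tax: taxable = £23,480.00
  £1,293.00 + 24.81% × (£23,480.00 − £12,400.00) = £1,293.00 + 24.81% × £11,080.00 = £4,041.95
Solidarity Surcharge: 4.4% × £23,480.00 = £1,033.12
Health Levy: 8.3% × £23,480.00 = £1,948.84
Transit Levy: 6.8% × £23,480.00 = £1,596.64
Total: £4,041.95 + £1,033.12 + £1,948.84 + £1,596.64 = £8,620.55

£8,620.55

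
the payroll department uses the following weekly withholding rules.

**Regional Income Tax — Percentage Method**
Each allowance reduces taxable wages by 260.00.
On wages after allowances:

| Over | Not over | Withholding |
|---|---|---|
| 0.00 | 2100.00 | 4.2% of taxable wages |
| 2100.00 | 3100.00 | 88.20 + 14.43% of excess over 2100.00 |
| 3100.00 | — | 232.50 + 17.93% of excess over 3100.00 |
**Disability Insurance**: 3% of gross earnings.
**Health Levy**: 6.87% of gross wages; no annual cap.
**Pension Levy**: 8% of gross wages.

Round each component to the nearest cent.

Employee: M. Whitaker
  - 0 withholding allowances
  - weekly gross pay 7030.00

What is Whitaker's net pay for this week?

Regional Income Tax: taxable = 7030.00
  232.50 + 17.93% × (7030.00 − 3100.00) = 232.50 + 17.93% × 3930.00 = 937.15
Disability Insurance: 3% × 7030.00 = 210.90
Health Levy: 6.87% × 7030.00 = 482.96
Pension Levy: 8% × 7030.00 = 562.40
Total withheld: 937.15 + 210.90 + 482.96 + 562.40 = 2193.41
Net pay: 7030.00 − 2193.41 = 4836.59

4836.59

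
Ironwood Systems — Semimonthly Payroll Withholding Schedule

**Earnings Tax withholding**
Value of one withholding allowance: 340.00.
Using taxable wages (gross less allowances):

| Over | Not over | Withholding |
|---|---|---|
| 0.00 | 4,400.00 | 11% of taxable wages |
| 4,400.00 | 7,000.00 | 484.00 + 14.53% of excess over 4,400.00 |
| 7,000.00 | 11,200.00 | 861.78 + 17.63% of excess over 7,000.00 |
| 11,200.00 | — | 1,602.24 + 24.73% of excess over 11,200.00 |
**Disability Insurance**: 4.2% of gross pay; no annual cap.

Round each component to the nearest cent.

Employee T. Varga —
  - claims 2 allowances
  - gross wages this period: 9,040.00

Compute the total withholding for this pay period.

Earnings Tax: taxable = 9,040.00 − 2×340.00 = 8,360.00
  861.78 + 17.63% × (8,360.00 − 7,000.00) = 861.78 + 17.63% × 1,360.00 = 1,101.55
Disability Insurance: 4.2% × 9,040.00 = 379.68
Total: 1,101.55 + 379.68 = 1,481.23

1,481.23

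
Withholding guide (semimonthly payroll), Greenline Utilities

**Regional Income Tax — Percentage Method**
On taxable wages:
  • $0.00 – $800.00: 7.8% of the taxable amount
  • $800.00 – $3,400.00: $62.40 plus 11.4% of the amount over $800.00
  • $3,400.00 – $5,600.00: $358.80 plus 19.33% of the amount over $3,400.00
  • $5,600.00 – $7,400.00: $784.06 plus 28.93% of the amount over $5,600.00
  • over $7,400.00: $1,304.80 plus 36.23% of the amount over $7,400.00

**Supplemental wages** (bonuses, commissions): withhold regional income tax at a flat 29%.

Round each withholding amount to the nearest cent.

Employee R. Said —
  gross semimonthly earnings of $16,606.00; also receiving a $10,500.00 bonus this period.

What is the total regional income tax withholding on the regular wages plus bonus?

$7,685.13

Regional Income Tax: taxable = $16,606.00
  $1,304.80 + 36.23% × ($16,606.00 − $7,400.00) = $1,304.80 + 36.23% × $9,206.00 = $4,640.13
Supplemental (29% flat on bonus): 29% × $10,500.00 = $3,045.00
Total regional income tax: $4,640.13 + $3,045.00 = $7,685.13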